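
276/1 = 276 = 276.00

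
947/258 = 3 + 173/258 = 3.67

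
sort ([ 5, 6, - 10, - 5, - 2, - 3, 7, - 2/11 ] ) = [ - 10, - 5, - 3, - 2,  -  2/11, 5, 6, 7 ] 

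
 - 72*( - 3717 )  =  267624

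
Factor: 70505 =5^1*59^1*239^1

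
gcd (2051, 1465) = 293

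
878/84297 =878/84297 = 0.01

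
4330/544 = 2165/272=7.96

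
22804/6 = 11402/3  =  3800.67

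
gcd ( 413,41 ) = 1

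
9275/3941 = 1325/563 = 2.35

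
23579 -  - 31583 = 55162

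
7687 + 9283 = 16970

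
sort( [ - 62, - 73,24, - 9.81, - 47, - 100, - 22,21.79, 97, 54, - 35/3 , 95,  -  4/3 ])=[ - 100,-73,  -  62,  -  47,  -  22,-35/3,  -  9.81,-4/3,21.79, 24, 54,95,97 ]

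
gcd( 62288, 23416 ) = 8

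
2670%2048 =622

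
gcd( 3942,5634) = 18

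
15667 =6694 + 8973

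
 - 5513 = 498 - 6011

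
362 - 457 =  - 95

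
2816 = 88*32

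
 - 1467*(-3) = 4401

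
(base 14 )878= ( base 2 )11010001010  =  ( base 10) 1674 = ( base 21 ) 3gf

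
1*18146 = 18146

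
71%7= 1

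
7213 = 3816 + 3397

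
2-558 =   -  556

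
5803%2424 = 955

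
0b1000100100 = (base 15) 268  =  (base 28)jg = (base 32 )H4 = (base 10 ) 548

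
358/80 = 4 + 19/40 = 4.47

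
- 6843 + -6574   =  -13417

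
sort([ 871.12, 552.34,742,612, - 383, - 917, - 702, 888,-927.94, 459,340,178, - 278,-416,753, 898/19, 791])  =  [ - 927.94, - 917, - 702, - 416, -383 , - 278 , 898/19,178, 340,459,552.34  ,  612,742,753,791, 871.12 , 888 ]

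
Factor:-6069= - 3^1 * 7^1*17^2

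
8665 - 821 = 7844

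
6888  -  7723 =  - 835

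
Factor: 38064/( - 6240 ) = -61/10 = - 2^( - 1)*5^( - 1) * 61^1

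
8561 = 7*1223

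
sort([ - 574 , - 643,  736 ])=[ - 643, - 574,736 ] 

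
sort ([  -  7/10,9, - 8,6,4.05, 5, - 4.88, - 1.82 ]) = [ - 8, -4.88, - 1.82,  -  7/10 , 4.05,5,6 , 9 ] 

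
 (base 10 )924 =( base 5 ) 12144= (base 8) 1634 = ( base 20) 264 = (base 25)1bo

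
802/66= 12 + 5/33 =12.15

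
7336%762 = 478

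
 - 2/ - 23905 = 2/23905 = 0.00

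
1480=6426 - 4946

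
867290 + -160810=706480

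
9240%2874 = 618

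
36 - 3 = 33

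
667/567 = 667/567 = 1.18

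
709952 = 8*88744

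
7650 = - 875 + 8525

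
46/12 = 23/6 = 3.83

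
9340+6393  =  15733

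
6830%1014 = 746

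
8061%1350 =1311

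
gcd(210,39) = 3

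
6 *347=2082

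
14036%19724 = 14036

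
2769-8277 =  - 5508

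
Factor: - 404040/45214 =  - 420/47 = - 2^2*3^1*5^1*7^1*47^(- 1)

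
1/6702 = 1/6702 = 0.00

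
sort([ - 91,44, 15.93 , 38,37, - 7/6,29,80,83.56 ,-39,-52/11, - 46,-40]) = [-91, - 46,-40, - 39 , - 52/11,  -  7/6, 15.93, 29,37,38,44,80,83.56 ]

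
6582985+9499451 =16082436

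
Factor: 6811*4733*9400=303022752200 = 2^3*5^2 * 7^2*47^1*139^1*4733^1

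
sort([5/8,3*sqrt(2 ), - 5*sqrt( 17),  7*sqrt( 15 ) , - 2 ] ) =[ - 5*sqrt( 17), - 2 , 5/8, 3*sqrt( 2), 7*sqrt( 15 )]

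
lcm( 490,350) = 2450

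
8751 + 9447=18198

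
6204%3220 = 2984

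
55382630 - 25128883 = 30253747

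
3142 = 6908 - 3766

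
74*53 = 3922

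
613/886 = 613/886 = 0.69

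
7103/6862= 7103/6862 = 1.04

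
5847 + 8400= 14247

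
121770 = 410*297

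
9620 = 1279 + 8341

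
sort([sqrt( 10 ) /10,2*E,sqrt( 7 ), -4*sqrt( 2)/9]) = [-4 * sqrt (2 )/9,sqrt ( 10 )/10,sqrt( 7 ),2 * E ]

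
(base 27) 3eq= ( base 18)7hh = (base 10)2591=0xa1f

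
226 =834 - 608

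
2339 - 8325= - 5986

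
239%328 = 239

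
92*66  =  6072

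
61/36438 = 61/36438 =0.00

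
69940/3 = 69940/3  =  23313.33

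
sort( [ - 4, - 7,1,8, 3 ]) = [ -7, - 4,1,3, 8]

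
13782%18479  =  13782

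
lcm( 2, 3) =6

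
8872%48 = 40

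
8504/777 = 8504/777 = 10.94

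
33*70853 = 2338149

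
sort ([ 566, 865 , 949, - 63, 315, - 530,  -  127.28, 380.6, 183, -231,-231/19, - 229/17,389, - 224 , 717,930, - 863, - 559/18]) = [ - 863,-530 , - 231,-224, - 127.28,- 63, - 559/18,  -  229/17, - 231/19, 183, 315, 380.6 , 389  ,  566,717, 865,930, 949 ]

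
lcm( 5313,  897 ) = 69069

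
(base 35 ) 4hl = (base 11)4165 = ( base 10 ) 5516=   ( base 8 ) 12614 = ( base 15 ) 197b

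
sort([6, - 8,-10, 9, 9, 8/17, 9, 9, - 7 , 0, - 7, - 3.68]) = [ - 10,-8,  -  7 , - 7, - 3.68,  0, 8/17, 6, 9 , 9,9,9]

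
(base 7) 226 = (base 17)6G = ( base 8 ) 166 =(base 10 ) 118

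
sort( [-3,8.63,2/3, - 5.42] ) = [ - 5.42,-3,2/3, 8.63] 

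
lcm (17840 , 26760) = 53520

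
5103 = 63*81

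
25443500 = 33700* 755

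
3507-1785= 1722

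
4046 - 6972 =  - 2926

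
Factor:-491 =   -  491^1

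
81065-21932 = 59133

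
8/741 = 8/741 = 0.01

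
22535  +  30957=53492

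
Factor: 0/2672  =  0 = 0^1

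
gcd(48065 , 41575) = 5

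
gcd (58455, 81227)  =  1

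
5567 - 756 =4811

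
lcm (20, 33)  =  660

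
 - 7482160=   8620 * ( - 868 )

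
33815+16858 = 50673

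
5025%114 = 9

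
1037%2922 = 1037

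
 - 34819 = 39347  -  74166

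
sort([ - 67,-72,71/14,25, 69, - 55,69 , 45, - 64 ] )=[ - 72 , - 67,  -  64, - 55,  71/14 , 25,45,69,69]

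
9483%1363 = 1305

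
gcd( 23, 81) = 1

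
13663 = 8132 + 5531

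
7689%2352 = 633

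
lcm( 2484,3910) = 211140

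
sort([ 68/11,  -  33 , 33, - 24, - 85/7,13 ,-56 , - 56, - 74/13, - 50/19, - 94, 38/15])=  [ - 94, - 56, - 56, - 33, - 24, - 85/7, - 74/13 ,  -  50/19,38/15, 68/11 , 13, 33]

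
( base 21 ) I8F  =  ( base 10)8121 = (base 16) 1FB9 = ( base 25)col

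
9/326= 9/326 = 0.03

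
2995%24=19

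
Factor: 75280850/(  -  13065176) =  - 2^( - 2 )*5^2*19^1*727^1* 14983^( - 1) = - 345325/59932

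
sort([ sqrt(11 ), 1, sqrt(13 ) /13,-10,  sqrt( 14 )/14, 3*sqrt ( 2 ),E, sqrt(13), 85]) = [ - 10, sqrt ( 14 )/14, sqrt (13)/13, 1, E, sqrt( 11 ), sqrt( 13), 3*sqrt(2), 85]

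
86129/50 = 86129/50 = 1722.58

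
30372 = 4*7593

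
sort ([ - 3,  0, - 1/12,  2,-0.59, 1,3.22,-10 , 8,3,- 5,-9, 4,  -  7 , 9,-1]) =[ - 10, - 9 , - 7, - 5, - 3, - 1,  -  0.59, - 1/12, 0,1 , 2, 3,3.22,4, 8, 9 ]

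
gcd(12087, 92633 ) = 17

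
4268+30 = 4298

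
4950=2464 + 2486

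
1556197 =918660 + 637537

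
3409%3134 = 275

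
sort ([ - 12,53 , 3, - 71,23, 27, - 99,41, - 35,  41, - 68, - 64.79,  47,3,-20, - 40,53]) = [ - 99, - 71, - 68 , - 64.79,- 40, - 35 , - 20, - 12, 3, 3,23,27,  41, 41, 47,53,53 ]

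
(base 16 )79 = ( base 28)49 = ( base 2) 1111001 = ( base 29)45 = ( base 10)121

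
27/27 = 1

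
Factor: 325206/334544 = 801/824 = 2^( - 3)*3^2*89^1 * 103^(-1) 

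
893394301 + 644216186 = 1537610487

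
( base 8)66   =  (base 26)22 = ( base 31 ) 1N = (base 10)54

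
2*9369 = 18738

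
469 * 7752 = 3635688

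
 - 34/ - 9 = 3 + 7/9  =  3.78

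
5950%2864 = 222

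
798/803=798/803= 0.99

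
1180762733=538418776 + 642343957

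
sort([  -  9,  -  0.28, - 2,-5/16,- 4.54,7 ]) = [  -  9 ,  -  4.54,  -  2 ,-5/16,-0.28, 7]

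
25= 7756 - 7731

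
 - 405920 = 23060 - 428980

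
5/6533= 5/6533 = 0.00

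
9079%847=609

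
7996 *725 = 5797100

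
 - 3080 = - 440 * 7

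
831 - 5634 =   -  4803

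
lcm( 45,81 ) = 405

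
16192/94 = 172 + 12/47 = 172.26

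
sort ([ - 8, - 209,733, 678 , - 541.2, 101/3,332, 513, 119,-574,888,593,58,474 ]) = [ - 574, - 541.2, - 209, - 8,  101/3,58,119 , 332, 474, 513,593,678 , 733,888]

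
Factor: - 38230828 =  - 2^2*2971^1* 3217^1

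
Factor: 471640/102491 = 2^3 * 5^1*13^1*113^( - 1) = 520/113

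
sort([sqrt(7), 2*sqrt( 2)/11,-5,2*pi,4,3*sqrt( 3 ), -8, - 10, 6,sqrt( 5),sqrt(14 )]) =[-10, - 8, - 5,2*sqrt(2 ) /11,sqrt( 5),sqrt(7 ),sqrt( 14),4,3*sqrt(3 ),6,2*pi]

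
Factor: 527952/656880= 647/805  =  5^( - 1) *7^ (  -  1)*23^ ( - 1)*647^1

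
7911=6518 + 1393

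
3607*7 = 25249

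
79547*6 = 477282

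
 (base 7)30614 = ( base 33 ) 6th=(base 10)7508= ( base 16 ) 1d54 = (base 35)64i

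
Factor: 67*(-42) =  - 2814 = - 2^1*3^1*7^1*67^1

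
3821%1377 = 1067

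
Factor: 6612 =2^2*3^1*19^1*29^1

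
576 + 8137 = 8713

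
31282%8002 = 7276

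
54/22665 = 18/7555 = 0.00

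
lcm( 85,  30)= 510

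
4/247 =4/247 = 0.02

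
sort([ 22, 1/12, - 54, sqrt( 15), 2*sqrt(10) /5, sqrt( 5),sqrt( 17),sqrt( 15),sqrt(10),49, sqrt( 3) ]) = [-54,1/12,2*sqrt( 10)/5,  sqrt( 3), sqrt(5 ), sqrt(10),sqrt ( 15 ), sqrt(15),sqrt(17), 22, 49 ]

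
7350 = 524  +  6826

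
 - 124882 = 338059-462941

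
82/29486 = 41/14743 = 0.00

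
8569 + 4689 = 13258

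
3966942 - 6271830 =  - 2304888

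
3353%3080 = 273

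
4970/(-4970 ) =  - 1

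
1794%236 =142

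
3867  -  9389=-5522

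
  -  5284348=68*(-77711 ) 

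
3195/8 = 399 + 3/8 = 399.38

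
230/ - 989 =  - 10/43  =  - 0.23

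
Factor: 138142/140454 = 3^( - 5 )*239^1 =239/243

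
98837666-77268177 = 21569489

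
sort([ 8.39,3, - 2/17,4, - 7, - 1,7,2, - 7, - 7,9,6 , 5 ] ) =[-7, - 7,-7, - 1, - 2/17,  2,3, 4, 5,6, 7, 8.39,9 ] 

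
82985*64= 5311040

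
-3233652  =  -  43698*74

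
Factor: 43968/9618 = 32/7 = 2^5 * 7^( - 1)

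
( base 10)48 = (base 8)60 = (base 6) 120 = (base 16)30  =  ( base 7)66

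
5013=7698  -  2685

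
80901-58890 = 22011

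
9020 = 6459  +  2561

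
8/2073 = 8/2073=0.00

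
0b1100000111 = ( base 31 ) P0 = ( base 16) 307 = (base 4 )30013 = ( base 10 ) 775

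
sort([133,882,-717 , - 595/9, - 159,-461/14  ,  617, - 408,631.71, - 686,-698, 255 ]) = [ - 717, - 698, - 686,-408, - 159, -595/9, - 461/14,133,255, 617,631.71,882 ]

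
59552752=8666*6872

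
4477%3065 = 1412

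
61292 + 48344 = 109636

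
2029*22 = 44638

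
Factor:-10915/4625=-5^( - 2) * 59^1 = -59/25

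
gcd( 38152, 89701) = 1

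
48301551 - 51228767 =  - 2927216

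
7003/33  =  212 + 7/33= 212.21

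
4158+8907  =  13065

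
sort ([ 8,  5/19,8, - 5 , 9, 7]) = [ - 5, 5/19, 7,8,8, 9 ]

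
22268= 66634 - 44366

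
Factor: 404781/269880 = 2^ ( - 3)*5^( - 1)*97^1*107^1*173^(  -  1 ) = 10379/6920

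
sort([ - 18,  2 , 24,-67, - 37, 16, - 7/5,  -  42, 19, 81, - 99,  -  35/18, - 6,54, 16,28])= [-99, - 67, - 42, - 37, - 18,-6, - 35/18,-7/5, 2, 16,16, 19,24 , 28, 54 , 81] 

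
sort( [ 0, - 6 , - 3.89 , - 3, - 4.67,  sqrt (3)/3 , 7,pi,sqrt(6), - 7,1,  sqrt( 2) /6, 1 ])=[ - 7, - 6, - 4.67, - 3.89 , -3, 0,sqrt( 2)/6,sqrt( 3)/3, 1, 1, sqrt( 6 ),  pi,7] 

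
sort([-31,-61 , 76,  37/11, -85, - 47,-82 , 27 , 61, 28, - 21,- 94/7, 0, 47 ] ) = [  -  85, - 82,-61,-47, - 31,  -  21,-94/7, 0 , 37/11,27,28, 47, 61, 76 ] 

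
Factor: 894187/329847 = 919/339=3^(-1 )*113^(- 1)*919^1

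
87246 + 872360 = 959606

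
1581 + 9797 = 11378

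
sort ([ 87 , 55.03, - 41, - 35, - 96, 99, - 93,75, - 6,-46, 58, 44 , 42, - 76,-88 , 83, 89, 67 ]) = [ - 96, - 93 , -88, - 76, -46, - 41,- 35,- 6 , 42 , 44, 55.03,58,67 , 75,  83, 87, 89,99]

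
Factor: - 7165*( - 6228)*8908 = 397507206960 =2^4*3^2*5^1 * 17^1*131^1*173^1*1433^1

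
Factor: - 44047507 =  - 7^1*23^1 * 47^1*5821^1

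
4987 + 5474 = 10461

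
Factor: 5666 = 2^1*2833^1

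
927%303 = 18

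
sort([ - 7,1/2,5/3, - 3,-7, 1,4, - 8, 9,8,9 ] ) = [ - 8,-7, - 7, - 3,  1/2,1,5/3, 4,8,9,9 ]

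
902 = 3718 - 2816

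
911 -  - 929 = 1840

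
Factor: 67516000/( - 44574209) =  - 2^5*5^3*19^ ( -1)*199^( - 1)*11789^(-1) *16879^1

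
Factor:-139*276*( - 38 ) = 2^3*3^1*19^1 * 23^1*139^1 = 1457832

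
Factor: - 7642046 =-2^1*43^1 * 88861^1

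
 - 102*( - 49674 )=5066748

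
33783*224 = 7567392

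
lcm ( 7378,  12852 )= 398412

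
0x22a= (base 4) 20222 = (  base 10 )554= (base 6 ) 2322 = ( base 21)158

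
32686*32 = 1045952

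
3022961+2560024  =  5582985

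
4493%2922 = 1571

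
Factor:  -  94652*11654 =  - 1103074408 = - 2^3*5827^1*23663^1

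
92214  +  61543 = 153757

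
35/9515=7/1903=0.00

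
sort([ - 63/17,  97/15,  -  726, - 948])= [ - 948, - 726 ,  -  63/17,  97/15 ] 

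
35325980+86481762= 121807742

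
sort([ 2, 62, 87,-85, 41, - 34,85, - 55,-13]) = [ - 85 , - 55, - 34, - 13 , 2, 41, 62, 85, 87]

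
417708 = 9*46412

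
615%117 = 30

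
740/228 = 3 +14/57 = 3.25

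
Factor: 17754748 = 2^2*11^1*139^1  *  2903^1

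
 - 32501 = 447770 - 480271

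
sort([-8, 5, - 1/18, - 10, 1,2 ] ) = [-10 ,  -  8, - 1/18,  1,2,5]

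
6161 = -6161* ( - 1 )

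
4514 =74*61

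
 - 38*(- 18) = 684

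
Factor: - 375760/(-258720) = 2^( - 1)*3^(-1)*7^( - 1 ) * 61^1 = 61/42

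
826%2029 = 826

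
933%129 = 30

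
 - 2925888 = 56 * (  -  52248) 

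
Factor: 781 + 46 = 827^1=827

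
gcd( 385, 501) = 1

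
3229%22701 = 3229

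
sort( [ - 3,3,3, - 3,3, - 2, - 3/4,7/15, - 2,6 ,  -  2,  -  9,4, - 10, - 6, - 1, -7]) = [ - 10, - 9 ,  -  7,-6,-3, - 3, - 2, - 2,-2,-1,  -  3/4,7/15,3,3 , 3,4,6]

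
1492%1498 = 1492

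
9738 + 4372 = 14110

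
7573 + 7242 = 14815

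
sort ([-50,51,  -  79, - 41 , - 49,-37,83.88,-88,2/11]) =[ - 88,  -  79 , - 50, - 49, - 41,  -  37,2/11 , 51,  83.88 ]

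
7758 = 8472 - 714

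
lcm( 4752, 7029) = 337392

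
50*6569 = 328450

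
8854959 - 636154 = 8218805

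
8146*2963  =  24136598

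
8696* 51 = 443496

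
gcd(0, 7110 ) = 7110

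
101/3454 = 101/3454 = 0.03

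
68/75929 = 68/75929 = 0.00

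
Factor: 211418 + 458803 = 670221 = 3^3*103^1 *241^1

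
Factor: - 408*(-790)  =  2^4*3^1*5^1*17^1 * 79^1= 322320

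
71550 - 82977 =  - 11427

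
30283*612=18533196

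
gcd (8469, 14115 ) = 2823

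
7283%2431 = 2421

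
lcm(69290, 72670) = 2979470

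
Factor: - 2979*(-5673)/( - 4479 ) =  - 3^2*31^1*61^1 * 331^1 * 1493^(  -  1 )=-5633289/1493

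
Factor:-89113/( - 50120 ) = 2^(-3)*5^(-1)*7^( - 1)*179^( - 1)*89113^1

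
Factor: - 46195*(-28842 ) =1332356190 =2^1*3^1*5^1*11^1*19^1*23^1*9239^1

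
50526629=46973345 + 3553284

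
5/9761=5/9761 = 0.00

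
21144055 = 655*32281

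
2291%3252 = 2291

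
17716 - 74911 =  - 57195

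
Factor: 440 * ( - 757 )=-333080 = -  2^3*5^1*11^1 * 757^1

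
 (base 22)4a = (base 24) 42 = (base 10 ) 98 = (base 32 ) 32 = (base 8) 142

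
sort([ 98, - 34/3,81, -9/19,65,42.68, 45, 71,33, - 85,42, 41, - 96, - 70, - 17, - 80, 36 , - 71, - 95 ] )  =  [  -  96, - 95, - 85, - 80, - 71, - 70, - 17,- 34/3,-9/19 , 33,36, 41, 42, 42.68, 45, 65, 71,81, 98 ] 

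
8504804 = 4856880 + 3647924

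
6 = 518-512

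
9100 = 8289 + 811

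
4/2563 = 4/2563  =  0.00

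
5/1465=1/293 =0.00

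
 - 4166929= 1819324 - 5986253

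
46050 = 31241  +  14809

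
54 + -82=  - 28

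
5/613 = 5/613 = 0.01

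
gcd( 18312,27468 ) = 9156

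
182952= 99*1848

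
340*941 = 319940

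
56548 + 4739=61287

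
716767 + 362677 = 1079444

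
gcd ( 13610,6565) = 5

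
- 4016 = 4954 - 8970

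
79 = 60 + 19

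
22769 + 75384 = 98153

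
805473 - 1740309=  - 934836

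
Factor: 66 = 2^1* 3^1*11^1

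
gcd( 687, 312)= 3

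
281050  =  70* 4015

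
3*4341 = 13023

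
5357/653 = 5357/653 = 8.20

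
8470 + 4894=13364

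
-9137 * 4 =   -  36548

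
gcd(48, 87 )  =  3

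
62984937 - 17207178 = 45777759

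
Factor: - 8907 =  - 3^1* 2969^1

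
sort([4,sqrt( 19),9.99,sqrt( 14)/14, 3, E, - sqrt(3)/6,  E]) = [-sqrt(3)/6, sqrt( 14)/14, E , E,3, 4,  sqrt( 19 ), 9.99]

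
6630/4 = 1657 + 1/2= 1657.50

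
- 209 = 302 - 511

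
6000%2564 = 872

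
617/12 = 51+5/12 =51.42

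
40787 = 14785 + 26002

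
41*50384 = 2065744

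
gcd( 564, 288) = 12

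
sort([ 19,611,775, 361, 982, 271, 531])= [19, 271,361,531,611, 775,982]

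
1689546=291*5806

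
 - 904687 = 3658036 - 4562723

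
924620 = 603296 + 321324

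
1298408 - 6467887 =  - 5169479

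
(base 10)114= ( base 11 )A4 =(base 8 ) 162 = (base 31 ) 3l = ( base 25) 4e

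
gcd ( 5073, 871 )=1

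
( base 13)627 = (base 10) 1047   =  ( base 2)10000010111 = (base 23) 1MC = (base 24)1JF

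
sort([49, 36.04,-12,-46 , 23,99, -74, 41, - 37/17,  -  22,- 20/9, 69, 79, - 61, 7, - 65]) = [  -  74, - 65, - 61, - 46,  -  22, - 12, - 20/9, - 37/17,7, 23,36.04,41, 49,69, 79, 99]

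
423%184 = 55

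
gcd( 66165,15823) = 1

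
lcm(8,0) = 0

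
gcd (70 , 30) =10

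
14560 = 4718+9842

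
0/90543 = 0 = 0.00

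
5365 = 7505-2140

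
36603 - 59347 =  - 22744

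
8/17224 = 1/2153 = 0.00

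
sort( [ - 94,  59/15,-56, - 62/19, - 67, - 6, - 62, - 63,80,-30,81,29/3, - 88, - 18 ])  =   [ - 94, - 88, - 67, - 63,  -  62, - 56, - 30, - 18, - 6, - 62/19,59/15, 29/3,80,  81 ] 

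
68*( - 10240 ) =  - 696320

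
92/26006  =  46/13003 = 0.00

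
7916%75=41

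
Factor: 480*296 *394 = 55979520 = 2^9 * 3^1*5^1*37^1*197^1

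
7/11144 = 1/1592 = 0.00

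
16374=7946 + 8428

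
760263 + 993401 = 1753664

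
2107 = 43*49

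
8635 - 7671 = 964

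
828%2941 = 828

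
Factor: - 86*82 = - 2^2 * 41^1*43^1 = -  7052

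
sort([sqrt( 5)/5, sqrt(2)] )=[ sqrt(5)/5 , sqrt ( 2 ) ]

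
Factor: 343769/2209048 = 2^( - 3) * 17^( - 1 )*37^ ( - 1)* 439^( - 1 )*343769^1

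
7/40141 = 7/40141 = 0.00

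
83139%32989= 17161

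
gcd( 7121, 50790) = 1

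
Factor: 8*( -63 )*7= - 2^3*3^2*7^2  =  - 3528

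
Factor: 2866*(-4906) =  - 2^2*11^1*223^1*1433^1 = - 14060596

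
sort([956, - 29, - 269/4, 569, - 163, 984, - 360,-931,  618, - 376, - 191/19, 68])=[ - 931, - 376, - 360, - 163 , - 269/4, - 29, -191/19,68,569, 618,956,984 ]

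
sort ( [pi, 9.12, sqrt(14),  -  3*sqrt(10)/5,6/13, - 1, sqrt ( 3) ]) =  [ - 3*sqrt(10)/5, - 1,6/13, sqrt( 3), pi,sqrt(14), 9.12]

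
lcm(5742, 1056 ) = 91872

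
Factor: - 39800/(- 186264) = 25/117 = 3^( - 2)*5^2*13^ ( - 1 )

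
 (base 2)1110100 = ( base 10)116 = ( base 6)312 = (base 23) 51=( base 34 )3E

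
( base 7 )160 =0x5b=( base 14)67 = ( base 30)31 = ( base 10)91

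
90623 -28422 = 62201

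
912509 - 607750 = 304759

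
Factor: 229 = 229^1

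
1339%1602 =1339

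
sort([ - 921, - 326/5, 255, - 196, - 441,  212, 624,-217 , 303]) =[- 921, - 441, - 217, -196, - 326/5,  212, 255, 303, 624]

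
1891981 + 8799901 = 10691882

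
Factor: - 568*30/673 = -17040/673 = -2^4*3^1*5^1 *71^1*673^(-1 ) 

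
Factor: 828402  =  2^1*3^1*101^1*1367^1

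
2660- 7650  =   - 4990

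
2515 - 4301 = - 1786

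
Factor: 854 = 2^1*7^1*61^1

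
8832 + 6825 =15657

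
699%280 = 139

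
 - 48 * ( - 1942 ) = 93216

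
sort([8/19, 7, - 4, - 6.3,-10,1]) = [ - 10, - 6.3, - 4, 8/19,1, 7 ] 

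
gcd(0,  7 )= 7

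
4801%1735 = 1331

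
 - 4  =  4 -8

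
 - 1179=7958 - 9137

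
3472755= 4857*715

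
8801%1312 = 929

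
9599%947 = 129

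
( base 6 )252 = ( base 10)104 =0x68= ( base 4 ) 1220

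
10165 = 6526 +3639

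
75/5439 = 25/1813 = 0.01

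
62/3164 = 31/1582= 0.02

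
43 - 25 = 18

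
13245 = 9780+3465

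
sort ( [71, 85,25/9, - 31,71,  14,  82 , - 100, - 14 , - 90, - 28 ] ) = [ - 100, - 90 , - 31, - 28, - 14,25/9,14,  71,71,82,  85 ] 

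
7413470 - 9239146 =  - 1825676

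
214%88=38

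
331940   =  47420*7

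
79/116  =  79/116 = 0.68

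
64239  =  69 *931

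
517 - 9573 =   -  9056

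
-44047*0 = 0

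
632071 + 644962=1277033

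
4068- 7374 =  - 3306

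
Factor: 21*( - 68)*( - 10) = 14280 = 2^3 * 3^1*5^1 * 7^1*17^1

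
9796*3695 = 36196220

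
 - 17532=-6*2922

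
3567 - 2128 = 1439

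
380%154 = 72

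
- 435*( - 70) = 30450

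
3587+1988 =5575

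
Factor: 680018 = 2^1*23^1*14783^1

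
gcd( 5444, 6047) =1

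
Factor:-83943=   -  3^3 * 3109^1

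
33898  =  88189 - 54291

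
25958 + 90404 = 116362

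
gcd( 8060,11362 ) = 26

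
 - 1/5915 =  - 1  +  5914/5915= -0.00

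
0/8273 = 0 =0.00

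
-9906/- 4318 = 39/17 = 2.29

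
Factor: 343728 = 2^4*3^2*7^1*11^1 * 31^1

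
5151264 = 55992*92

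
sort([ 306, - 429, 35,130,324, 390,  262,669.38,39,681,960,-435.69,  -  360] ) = [ - 435.69, - 429, - 360,35, 39, 130,  262, 306,324,390, 669.38,  681,960] 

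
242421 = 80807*3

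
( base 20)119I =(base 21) ja9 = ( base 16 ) 2196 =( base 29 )A6E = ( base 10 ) 8598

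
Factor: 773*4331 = 61^1 * 71^1*773^1=3347863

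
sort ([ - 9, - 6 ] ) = [ -9 ,-6 ]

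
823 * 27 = 22221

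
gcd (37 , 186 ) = 1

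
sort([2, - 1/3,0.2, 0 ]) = [  -  1/3,  0, 0.2,2 ]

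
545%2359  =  545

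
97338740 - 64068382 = 33270358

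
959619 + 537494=1497113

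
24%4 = 0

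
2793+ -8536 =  - 5743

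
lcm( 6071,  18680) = 242840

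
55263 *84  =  4642092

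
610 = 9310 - 8700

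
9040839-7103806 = 1937033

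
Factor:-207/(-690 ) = 2^( - 1)*3^1 * 5^( - 1)=3/10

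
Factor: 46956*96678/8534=2^2*3^3 * 7^1*13^1*17^( - 1 )*41^1*43^1*131^1*251^( - 1 )= 2269806084/4267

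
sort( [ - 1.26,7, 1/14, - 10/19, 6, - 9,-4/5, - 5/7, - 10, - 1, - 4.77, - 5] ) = [ -10,  -  9, - 5, - 4.77,- 1.26, - 1,-4/5, - 5/7, - 10/19, 1/14, 6, 7]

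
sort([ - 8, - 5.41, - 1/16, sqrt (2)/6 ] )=[ - 8, - 5.41, - 1/16,sqrt(2 ) /6] 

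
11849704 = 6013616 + 5836088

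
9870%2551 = 2217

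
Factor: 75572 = 2^2 * 7^1*2699^1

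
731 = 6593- 5862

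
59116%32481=26635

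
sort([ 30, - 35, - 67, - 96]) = [ - 96, - 67,-35, 30 ] 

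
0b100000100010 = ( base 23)3LC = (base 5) 31312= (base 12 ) 1256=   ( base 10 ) 2082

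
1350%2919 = 1350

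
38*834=31692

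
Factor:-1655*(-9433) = 15611615 = 5^1*331^1*9433^1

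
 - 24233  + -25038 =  - 49271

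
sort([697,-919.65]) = [ - 919.65 , 697 ] 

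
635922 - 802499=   -166577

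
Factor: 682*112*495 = 37810080=2^5*3^2*5^1*7^1*11^2*31^1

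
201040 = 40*5026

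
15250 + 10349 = 25599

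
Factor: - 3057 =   -  3^1*1019^1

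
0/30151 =0=0.00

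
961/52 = 961/52  =  18.48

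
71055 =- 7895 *(  -  9) 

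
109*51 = 5559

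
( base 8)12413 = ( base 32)58B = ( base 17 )11AF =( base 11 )4058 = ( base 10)5387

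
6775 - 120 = 6655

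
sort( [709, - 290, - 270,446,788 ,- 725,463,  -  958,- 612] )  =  [ - 958, - 725,-612,  -  290,-270, 446, 463, 709, 788 ]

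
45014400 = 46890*960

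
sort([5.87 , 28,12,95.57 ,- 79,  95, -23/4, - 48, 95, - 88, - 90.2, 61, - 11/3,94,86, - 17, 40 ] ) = [ - 90.2,- 88, - 79,-48,-17, - 23/4, - 11/3, 5.87,12,28,40, 61,  86,94,95,  95, 95.57 ]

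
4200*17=71400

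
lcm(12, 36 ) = 36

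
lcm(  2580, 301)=18060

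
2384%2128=256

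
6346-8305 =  - 1959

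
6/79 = 6/79 = 0.08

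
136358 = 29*4702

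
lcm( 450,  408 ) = 30600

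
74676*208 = 15532608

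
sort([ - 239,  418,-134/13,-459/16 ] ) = [ - 239, - 459/16,-134/13, 418 ]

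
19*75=1425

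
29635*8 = 237080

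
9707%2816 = 1259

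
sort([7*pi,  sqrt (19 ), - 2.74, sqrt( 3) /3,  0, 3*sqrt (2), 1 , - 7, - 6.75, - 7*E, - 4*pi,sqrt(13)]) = [-7*E, - 4* pi, - 7 , - 6.75, - 2.74 , 0,sqrt( 3)/3 , 1 , sqrt( 13 ),3*sqrt(2 ),sqrt(19 ),7*pi]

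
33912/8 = 4239 = 4239.00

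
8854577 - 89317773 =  - 80463196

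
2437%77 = 50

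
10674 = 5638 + 5036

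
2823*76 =214548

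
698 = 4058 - 3360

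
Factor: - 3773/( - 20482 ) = 7/38 = 2^( - 1)*7^1*19^(-1) 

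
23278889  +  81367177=104646066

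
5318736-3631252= 1687484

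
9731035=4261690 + 5469345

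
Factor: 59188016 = 2^4 * 17^1*23^1*9461^1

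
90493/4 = 22623 + 1/4 = 22623.25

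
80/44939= 80/44939= 0.00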